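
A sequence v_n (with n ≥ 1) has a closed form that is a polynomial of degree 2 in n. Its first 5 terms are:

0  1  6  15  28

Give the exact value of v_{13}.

1st diffs: 1, 5, 9, 13.
2nd diffs: 4, 4, 4 (constant).
Newton forward-difference form: v_n = 1·C(n-1,1) + 4·C(n-1,2).
At n = 13: n-1 = 12, so v_{13} = 12 + 264 = 276.

276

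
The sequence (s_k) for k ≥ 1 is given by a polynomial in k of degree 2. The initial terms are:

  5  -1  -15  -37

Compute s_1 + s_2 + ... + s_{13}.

-2691

1st diffs: -6, -14, -22.
2nd diffs: -8, -8 (constant).
Newton forward-difference form: s_k = 5 + (-6)·C(k-1,1) + (-8)·C(k-1,2).
Continuing: …, -67, -105, -151, -205, …, s_{13} = -595.
Summing k = 1..13 (13 terms) gives -2691.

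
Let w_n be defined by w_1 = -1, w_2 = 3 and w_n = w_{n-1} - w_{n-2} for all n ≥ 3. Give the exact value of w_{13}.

-1

Compute successive terms:
w_3 = 4, w_4 = 1, w_5 = -3, …, w_{10} = 1, w_{11} = -3, w_{12} = -4, w_{13} = -1.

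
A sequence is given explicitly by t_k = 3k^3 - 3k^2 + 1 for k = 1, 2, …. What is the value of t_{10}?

2701

t_{10} = 3·10^3 - 3·10^2 + 1 = 2701.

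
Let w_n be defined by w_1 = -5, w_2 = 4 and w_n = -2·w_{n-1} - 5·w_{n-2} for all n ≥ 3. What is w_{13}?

-53617

Applying the relation repeatedly:
w_3 = 17, w_4 = -54, w_5 = 23, …, w_{10} = -5636, w_{11} = -2743, w_{12} = 33666, w_{13} = -53617.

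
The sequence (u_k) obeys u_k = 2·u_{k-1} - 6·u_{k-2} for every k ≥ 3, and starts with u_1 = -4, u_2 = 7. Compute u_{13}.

Compute successive terms:
u_3 = 38  u_4 = 34  u_5 = -160  …  u_{10} = -4880  u_{11} = -48544  u_{12} = -67808  u_{13} = 155648.

155648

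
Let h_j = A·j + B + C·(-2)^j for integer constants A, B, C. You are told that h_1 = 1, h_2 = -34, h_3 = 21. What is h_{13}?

At j = 1, 2, 3: A + B - 2C = 1; 2A + B + 4C = -34; 3A + B - 8C = 21.
Subtracting the first from the second: A + 6C = -35.
Subtracting the second from the third: A - 12C = 55.
Solving: C = -5, A = -5, then B = -4.
So h_j = -5·j + (-4) + (-5)·(-2)^j; at j=13 this is 40891.

40891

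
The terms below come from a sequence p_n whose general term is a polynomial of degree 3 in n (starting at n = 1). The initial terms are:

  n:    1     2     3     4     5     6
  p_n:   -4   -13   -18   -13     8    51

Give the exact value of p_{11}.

1st diffs: -9, -5, 5, 21, 43.
2nd diffs: 4, 10, 16, 22.
3rd diffs: 6, 6, 6 (constant).
So p_n = n^3 - 4n^2 - 4n + 3.
Evaluating at n = 11 gives p_{11} = 806.

806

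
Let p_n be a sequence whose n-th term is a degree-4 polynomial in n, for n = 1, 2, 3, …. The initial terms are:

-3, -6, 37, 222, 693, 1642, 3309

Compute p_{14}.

65322

1st diffs: -3, 43, 185, 471, 949, 1667.
2nd diffs: 46, 142, 286, 478, 718.
3rd diffs: 96, 144, 192, 240.
4th diffs: 48, 48, 48 (constant).
Newton forward-difference form: p_n = -3 + (-3)·C(n-1,1) + 46·C(n-1,2) + 96·C(n-1,3) + 48·C(n-1,4).
At n = 14: n-1 = 13, so p_{14} = -3 - 39 + 3588 + 27456 + 34320 = 65322.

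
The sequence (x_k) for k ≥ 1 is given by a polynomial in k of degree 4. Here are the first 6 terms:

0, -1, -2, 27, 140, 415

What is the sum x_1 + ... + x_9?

1st diffs: -1, -1, 29, 113, 275.
2nd diffs: 0, 30, 84, 162.
3rd diffs: 30, 54, 78.
4th diffs: 24, 24 (constant).
Newton forward-difference form: x_k = (-1)·C(k-1,1) + 30·C(k-1,3) + 24·C(k-1,4).
Continuing: 954, 1883, 3352.
Summing k = 1..9 (9 terms) gives 6768.

6768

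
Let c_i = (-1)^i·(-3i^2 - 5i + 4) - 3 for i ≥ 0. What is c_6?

-137

(-1)^6 = 1; -3i^2 - 5i + 4 at i=6 is -134; so c_6 = -137.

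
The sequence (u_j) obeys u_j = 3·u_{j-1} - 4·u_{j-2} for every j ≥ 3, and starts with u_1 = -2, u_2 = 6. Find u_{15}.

u_3 = 26;  u_4 = 54;  u_5 = 58;  …;  u_{12} = 14262;  u_{13} = 25018;  u_{14} = 18006;  u_{15} = -46054.

-46054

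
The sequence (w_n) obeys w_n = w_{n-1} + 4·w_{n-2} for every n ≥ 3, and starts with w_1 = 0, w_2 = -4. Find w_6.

Applying the relation repeatedly:
w_3 = -4, w_4 = -20, w_5 = -36, w_6 = -116.

-116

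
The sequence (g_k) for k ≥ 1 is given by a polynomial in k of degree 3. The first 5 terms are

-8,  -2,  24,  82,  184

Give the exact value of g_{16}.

1st diffs: 6, 26, 58, 102.
2nd diffs: 20, 32, 44.
3rd diffs: 12, 12 (constant).
So g_k = 2k^3 - 2k^2 - 2k - 6.
Evaluating at k = 16 gives g_{16} = 7642.

7642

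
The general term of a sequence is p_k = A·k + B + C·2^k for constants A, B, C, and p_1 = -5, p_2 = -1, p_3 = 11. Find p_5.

Plug in k = 1, 2, 3: A + B + 2C = -5; 2A + B + 4C = -1; 3A + B + 8C = 11.
Subtracting the first from the second: A + 2C = 4.
Subtracting the second from the third: A + 4C = 12.
Solving: C = 4, A = -4, then B = -9.
So p_k = -4·k + (-9) + 4·2^k; at k=5 this is 99.

99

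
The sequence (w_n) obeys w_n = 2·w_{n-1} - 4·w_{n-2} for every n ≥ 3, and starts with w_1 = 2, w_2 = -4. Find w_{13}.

w_3 = -16; w_4 = -16; w_5 = 32; …; w_{10} = -1024; w_{11} = 2048; w_{12} = 8192; w_{13} = 8192.

8192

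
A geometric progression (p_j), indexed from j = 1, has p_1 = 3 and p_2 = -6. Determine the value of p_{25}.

50331648

Common ratio r = -2.
p_j = 3·(-2)^(j-1).
p_{25} = 3·(-2)^24 = 50331648.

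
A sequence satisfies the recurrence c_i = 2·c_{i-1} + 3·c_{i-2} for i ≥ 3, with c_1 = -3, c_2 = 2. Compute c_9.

Step forward from the initial values:
c_3 = -5;  c_4 = -4;  c_5 = -23;  c_6 = -58;  c_7 = -185;  c_8 = -544;  c_9 = -1643.
(Characteristic roots are 3 and -1.)

-1643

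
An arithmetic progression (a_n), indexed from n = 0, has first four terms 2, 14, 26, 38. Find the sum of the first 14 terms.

Common difference d = 12.
a_n = 2 + (n - 0)·12.
a_{13} = 158; S = 14·(2 + 158)/2 = 1120.

1120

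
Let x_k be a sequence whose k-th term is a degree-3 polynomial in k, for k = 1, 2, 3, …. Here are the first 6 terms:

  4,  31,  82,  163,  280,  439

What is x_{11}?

2074

1st diffs: 27, 51, 81, 117, 159.
2nd diffs: 24, 30, 36, 42.
3rd diffs: 6, 6, 6 (constant).
Newton forward-difference form: x_k = 4 + 27·C(k-1,1) + 24·C(k-1,2) + 6·C(k-1,3).
At k = 11: k-1 = 10, so x_{11} = 4 + 270 + 1080 + 720 = 2074.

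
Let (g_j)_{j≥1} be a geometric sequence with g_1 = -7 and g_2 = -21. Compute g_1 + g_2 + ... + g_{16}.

Common ratio r = 3.
g_j = (-7)·3^(j-1).
S = (-7)·(3^16 - 1)/(3 - 1) = (-7)·(43046721 - 1)/(2) = -150663520.

-150663520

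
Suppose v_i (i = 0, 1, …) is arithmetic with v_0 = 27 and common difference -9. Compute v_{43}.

v_i = 27 + (i - 0)·(-9).
v_{43} = 27 + 43·(-9) = -360.

-360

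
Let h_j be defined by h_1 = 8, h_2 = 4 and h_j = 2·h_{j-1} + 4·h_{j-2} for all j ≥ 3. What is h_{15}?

Step forward from the initial values:
h_3 = 40; h_4 = 96; h_5 = 352; …; h_{12} = 1265664; h_{13} = 4096000; h_{14} = 13254656; h_{15} = 42893312.

42893312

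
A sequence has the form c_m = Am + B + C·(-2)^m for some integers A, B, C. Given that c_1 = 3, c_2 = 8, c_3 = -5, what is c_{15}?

-32777

At m = 1, 2, 3: A + B - 2C = 3; 2A + B + 4C = 8; 3A + B - 8C = -5.
Subtracting the first from the second: A + 6C = 5.
Subtracting the second from the third: A - 12C = -13.
Solving: C = 1, A = -1, then B = 6.
Hence c_{15} = -1·15 + 6 + 1·(-32768) = -32777.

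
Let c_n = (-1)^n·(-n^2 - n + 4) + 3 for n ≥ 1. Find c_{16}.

(-1)^16 = 1; -n^2 - n + 4 at n=16 is -268; so c_{16} = -265.

-265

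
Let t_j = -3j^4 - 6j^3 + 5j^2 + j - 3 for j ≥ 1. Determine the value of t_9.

t_9 = -3·9^4 - 6·9^3 + 5·9^2 + 1·9 - 3 = -23646.

-23646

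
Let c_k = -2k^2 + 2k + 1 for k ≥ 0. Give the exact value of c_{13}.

-311

c_{13} = -2·13^2 + 2·13 + 1 = -311.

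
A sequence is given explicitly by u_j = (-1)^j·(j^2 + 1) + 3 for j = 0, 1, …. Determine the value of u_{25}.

(-1)^25 = -1; j^2 + 1 at j=25 is 626; so u_{25} = -623.

-623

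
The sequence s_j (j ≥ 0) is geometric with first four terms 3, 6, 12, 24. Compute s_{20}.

Common ratio r = 2.
s_j = 3·2^(j-0).
s_{20} = 3·2^20 = 3145728.

3145728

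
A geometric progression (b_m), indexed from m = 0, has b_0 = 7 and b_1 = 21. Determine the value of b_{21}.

Common ratio r = 3.
b_m = 7·3^(m-0).
b_{21} = 7·3^21 = 73222472421.

73222472421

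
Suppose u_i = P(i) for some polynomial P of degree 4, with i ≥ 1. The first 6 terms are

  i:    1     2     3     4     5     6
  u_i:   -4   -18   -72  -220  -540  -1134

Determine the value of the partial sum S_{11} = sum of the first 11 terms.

-36322

1st diffs: -14, -54, -148, -320, -594.
2nd diffs: -40, -94, -172, -274.
3rd diffs: -54, -78, -102.
4th diffs: -24, -24 (constant).
So u_i = -i^4 + i^3 - i^2 - 3i.
Continuing: …, -2128, -3672, -5940, -9130, …, u_{11} = -13464.
Summing i = 1..11 (11 terms) gives -36322.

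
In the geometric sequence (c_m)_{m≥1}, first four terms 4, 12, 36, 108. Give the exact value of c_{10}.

78732

Common ratio r = 3.
c_m = 4·3^(m-1).
c_{10} = 4·3^9 = 78732.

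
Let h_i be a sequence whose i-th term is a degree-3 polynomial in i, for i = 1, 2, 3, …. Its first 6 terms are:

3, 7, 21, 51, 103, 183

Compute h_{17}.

1st diffs: 4, 14, 30, 52, 80.
2nd diffs: 10, 16, 22, 28.
3rd diffs: 6, 6, 6 (constant).
Newton forward-difference form: h_i = 3 + 4·C(i-1,1) + 10·C(i-1,2) + 6·C(i-1,3).
At i = 17: i-1 = 16, so h_{17} = 3 + 64 + 1200 + 3360 = 4627.

4627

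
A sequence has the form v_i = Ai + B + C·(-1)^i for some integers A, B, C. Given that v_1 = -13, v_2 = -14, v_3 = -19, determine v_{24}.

-80

Write the equations: A + B - C = -13; 2A + B + C = -14; 3A + B - C = -19.
Subtracting the first from the second: A + 2C = -1.
Subtracting the second from the third: A - 2C = -5.
Solving: C = 1, A = -3, then B = -9.
Therefore v_{24} = -72 + (-9) + 1·1 = -80.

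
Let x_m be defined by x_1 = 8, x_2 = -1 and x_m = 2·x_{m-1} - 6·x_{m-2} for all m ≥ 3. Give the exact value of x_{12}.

145184

Applying the relation repeatedly:
x_3 = -50; x_4 = -94; x_5 = 112; x_6 = 788; x_7 = 904; x_8 = -2920; x_9 = -11264; x_{10} = -5008; x_{11} = 57568; x_{12} = 145184.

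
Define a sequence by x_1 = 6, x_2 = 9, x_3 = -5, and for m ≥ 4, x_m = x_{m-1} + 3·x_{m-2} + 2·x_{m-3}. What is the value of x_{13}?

x_4 = 34  x_5 = 37  x_6 = 129  x_7 = 308  x_8 = 769  x_9 = 1951  x_{10} = 4874  x_{11} = 12265  x_{12} = 30789  x_{13} = 77332.

77332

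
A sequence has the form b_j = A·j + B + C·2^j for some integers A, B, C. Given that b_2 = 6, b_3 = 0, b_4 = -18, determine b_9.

-1476

At j = 2, 3, 4: 2A + B + 4C = 6; 3A + B + 8C = 0; 4A + B + 16C = -18.
Subtracting the first from the second: A + 4C = -6.
Subtracting the second from the third: A + 8C = -18.
Solving: C = -3, A = 6, then B = 6.
Hence b_9 = 6·9 + 6 + (-3)·512 = -1476.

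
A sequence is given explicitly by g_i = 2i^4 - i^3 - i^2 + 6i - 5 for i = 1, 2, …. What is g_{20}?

g_{20} = 2·20^4 - 1·20^3 - 1·20^2 + 6·20 - 5 = 311715.

311715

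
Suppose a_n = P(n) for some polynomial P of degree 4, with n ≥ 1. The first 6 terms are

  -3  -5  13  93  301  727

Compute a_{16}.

53937

1st diffs: -2, 18, 80, 208, 426.
2nd diffs: 20, 62, 128, 218.
3rd diffs: 42, 66, 90.
4th diffs: 24, 24 (constant).
So a_n = n^4 - 3n^3 + 3n^2 - 5n + 1.
Evaluating at n = 16 gives a_{16} = 53937.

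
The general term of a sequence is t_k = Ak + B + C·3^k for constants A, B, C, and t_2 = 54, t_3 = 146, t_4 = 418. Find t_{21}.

52301766062

At k = 2, 3, 4: 2A + B + 9C = 54; 3A + B + 27C = 146; 4A + B + 81C = 418.
Subtracting the first from the second: A + 18C = 92.
Subtracting the second from the third: A + 54C = 272.
Solving: C = 5, A = 2, then B = 5.
Hence t_{21} = 2·21 + 5 + 5·10460353203 = 52301766062.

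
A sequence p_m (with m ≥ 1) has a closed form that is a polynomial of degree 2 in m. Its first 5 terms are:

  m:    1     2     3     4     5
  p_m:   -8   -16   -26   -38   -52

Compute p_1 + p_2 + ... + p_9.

-528

1st diffs: -8, -10, -12, -14.
2nd diffs: -2, -2, -2 (constant).
So p_m = -m^2 - 5m - 2.
Continuing: -68, -86, -106, -128.
Summing m = 1..9 (9 terms) gives -528.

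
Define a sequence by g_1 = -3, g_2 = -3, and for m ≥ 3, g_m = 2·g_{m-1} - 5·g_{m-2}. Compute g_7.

-351

Applying the relation repeatedly:
g_3 = 9  g_4 = 33  g_5 = 21  g_6 = -123  g_7 = -351.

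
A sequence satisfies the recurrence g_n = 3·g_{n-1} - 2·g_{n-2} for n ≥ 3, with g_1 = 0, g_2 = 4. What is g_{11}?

4092

Step forward from the initial values:
g_3 = 12, g_4 = 28, g_5 = 60, g_6 = 124, g_7 = 252, g_8 = 508, g_9 = 1020, g_{10} = 2044, g_{11} = 4092.
(Characteristic roots are 2 and 1.)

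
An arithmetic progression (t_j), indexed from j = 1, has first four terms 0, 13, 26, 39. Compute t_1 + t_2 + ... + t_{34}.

7293

Common difference d = 13.
t_j = 0 + (j - 1)·13.
t_{34} = 429; S = 34·(0 + 429)/2 = 7293.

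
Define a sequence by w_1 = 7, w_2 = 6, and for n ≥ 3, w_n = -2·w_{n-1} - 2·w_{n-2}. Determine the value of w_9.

112

Step forward from the initial values:
w_3 = -26, w_4 = 40, w_5 = -28, w_6 = -24, w_7 = 104, w_8 = -160, w_9 = 112.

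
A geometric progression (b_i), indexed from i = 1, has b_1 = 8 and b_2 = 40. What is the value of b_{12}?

390625000

Common ratio r = 5.
b_i = 8·5^(i-1).
b_{12} = 8·5^11 = 390625000.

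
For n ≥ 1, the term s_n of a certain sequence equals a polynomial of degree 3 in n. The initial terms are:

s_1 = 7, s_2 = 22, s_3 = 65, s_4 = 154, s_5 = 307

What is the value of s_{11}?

1st diffs: 15, 43, 89, 153.
2nd diffs: 28, 46, 64.
3rd diffs: 18, 18 (constant).
Newton forward-difference form: s_n = 7 + 15·C(n-1,1) + 28·C(n-1,2) + 18·C(n-1,3).
At n = 11: n-1 = 10, so s_{11} = 7 + 150 + 1260 + 2160 = 3577.

3577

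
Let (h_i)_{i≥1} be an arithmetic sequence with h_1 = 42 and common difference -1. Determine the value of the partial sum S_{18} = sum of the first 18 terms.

h_i = 42 + (i - 1)·(-1).
h_{18} = 25; S = 18·(42 + 25)/2 = 603.

603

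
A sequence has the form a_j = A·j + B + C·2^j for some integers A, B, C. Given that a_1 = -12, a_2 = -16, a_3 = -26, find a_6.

-188

Write the equations: A + B + 2C = -12; 2A + B + 4C = -16; 3A + B + 8C = -26.
Subtracting the first from the second: A + 2C = -4.
Subtracting the second from the third: A + 4C = -10.
Solving: C = -3, A = 2, then B = -8.
Therefore a_6 = 12 + (-8) + (-3)·64 = -188.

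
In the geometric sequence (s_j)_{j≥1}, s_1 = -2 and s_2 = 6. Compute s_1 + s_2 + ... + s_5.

-122

Common ratio r = -3.
s_j = (-2)·(-3)^(j-1).
S = (-2)·((-3)^5 - 1)/(-3 - 1) = (-2)·(-243 - 1)/(-4) = -122.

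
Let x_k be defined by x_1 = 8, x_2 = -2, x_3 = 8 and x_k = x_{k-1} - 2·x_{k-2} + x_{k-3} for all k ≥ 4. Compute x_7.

-14

x_4 = 20;  x_5 = 2;  x_6 = -30;  x_7 = -14.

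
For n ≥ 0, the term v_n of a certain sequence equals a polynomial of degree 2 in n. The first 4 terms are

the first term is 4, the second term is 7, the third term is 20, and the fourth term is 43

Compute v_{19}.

1771

1st diffs: 3, 13, 23.
2nd diffs: 10, 10 (constant).
Newton forward-difference form: v_n = 4 + 3·C(n,1) + 10·C(n,2).
At n = 19: n = 19, so v_{19} = 4 + 57 + 1710 = 1771.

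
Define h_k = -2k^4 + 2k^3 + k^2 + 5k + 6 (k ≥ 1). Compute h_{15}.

-94194

h_{15} = -2·15^4 + 2·15^3 + 1·15^2 + 5·15 + 6 = -94194.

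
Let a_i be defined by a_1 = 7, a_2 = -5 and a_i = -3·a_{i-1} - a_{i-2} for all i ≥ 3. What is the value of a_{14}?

-282389

Applying the relation repeatedly:
a_3 = 8; a_4 = -19; a_5 = 49; …; a_{11} = 15737; a_{12} = -41200; a_{13} = 107863; a_{14} = -282389.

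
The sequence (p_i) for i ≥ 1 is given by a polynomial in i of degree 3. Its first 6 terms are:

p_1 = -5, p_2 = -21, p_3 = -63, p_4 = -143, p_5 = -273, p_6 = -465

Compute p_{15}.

1st diffs: -16, -42, -80, -130, -192.
2nd diffs: -26, -38, -50, -62.
3rd diffs: -12, -12, -12 (constant).
So p_i = -2i^3 - i^2 + i - 3.
Evaluating at i = 15 gives p_{15} = -6963.

-6963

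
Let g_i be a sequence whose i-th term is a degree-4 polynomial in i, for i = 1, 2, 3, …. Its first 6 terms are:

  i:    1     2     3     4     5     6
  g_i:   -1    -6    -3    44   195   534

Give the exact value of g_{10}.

6290

1st diffs: -5, 3, 47, 151, 339.
2nd diffs: 8, 44, 104, 188.
3rd diffs: 36, 60, 84.
4th diffs: 24, 24 (constant).
Newton forward-difference form: g_i = -1 + (-5)·C(i-1,1) + 8·C(i-1,2) + 36·C(i-1,3) + 24·C(i-1,4).
At i = 10: i-1 = 9, so g_{10} = -1 - 45 + 288 + 3024 + 3024 = 6290.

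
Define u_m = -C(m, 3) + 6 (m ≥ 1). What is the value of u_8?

C(8, 3) = 56, so u_8 = -50.

-50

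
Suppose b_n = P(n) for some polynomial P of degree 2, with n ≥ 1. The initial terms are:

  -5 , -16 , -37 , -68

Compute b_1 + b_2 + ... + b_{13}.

1st diffs: -11, -21, -31.
2nd diffs: -10, -10 (constant).
So b_n = -5n^2 + 4n - 4.
Continuing: …, -109, -160, -221, -292, …, b_{13} = -797.
Summing n = 1..13 (13 terms) gives -3783.

-3783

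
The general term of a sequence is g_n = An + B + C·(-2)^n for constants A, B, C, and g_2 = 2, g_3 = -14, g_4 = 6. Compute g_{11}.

-2086

At n = 2, 3, 4: 2A + B + 4C = 2; 3A + B - 8C = -14; 4A + B + 16C = 6.
Subtracting the first from the second: A - 12C = -16.
Subtracting the second from the third: A + 24C = 20.
Solving: C = 1, A = -4, then B = 6.
Hence g_{11} = -4·11 + 6 + 1·(-2048) = -2086.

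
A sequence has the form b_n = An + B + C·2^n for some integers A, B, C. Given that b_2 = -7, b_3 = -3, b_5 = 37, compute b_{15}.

65469

Plug in n = 2, 3, 5: 2A + B + 4C = -7; 3A + B + 8C = -3; 5A + B + 32C = 37.
Subtracting the first from the second: A + 4C = 4.
Subtracting the second from the third: 2A + 24C = 40.
Solving: C = 2, A = -4, then B = -7.
Hence b_{15} = -4·15 + (-7) + 2·32768 = 65469.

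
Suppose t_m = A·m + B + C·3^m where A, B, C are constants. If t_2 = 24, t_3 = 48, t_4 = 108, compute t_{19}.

The three given values yield: 2A + B + 9C = 24; 3A + B + 27C = 48; 4A + B + 81C = 108.
Subtracting the first from the second: A + 18C = 24.
Subtracting the second from the third: A + 54C = 60.
Solving: C = 1, A = 6, then B = 3.
Therefore t_{19} = 114 + 3 + 1·1162261467 = 1162261584.

1162261584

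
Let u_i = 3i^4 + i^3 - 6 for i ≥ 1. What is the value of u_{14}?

117986

u_{14} = 3·14^4 + 1·14^3 - 6 = 117986.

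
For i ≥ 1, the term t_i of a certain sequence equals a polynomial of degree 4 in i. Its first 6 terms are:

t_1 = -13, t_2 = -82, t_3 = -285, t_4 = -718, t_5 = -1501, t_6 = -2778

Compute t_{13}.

-42685

1st diffs: -69, -203, -433, -783, -1277.
2nd diffs: -134, -230, -350, -494.
3rd diffs: -96, -120, -144.
4th diffs: -24, -24 (constant).
Newton forward-difference form: t_i = -13 + (-69)·C(i-1,1) + (-134)·C(i-1,2) + (-96)·C(i-1,3) + (-24)·C(i-1,4).
At i = 13: i-1 = 12, so t_{13} = -13 - 828 - 8844 - 21120 - 11880 = -42685.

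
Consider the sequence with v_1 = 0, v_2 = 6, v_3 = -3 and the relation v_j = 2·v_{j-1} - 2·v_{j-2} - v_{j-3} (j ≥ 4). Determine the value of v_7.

Step forward from the initial values:
v_4 = -18; v_5 = -36; v_6 = -33; v_7 = 24.

24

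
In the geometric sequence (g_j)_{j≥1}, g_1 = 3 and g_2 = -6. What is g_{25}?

Common ratio r = -2.
g_j = 3·(-2)^(j-1).
g_{25} = 3·(-2)^24 = 50331648.

50331648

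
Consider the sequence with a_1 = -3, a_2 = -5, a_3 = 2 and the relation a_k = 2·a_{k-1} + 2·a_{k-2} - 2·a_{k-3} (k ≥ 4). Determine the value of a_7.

Applying the relation repeatedly:
a_4 = 0;  a_5 = 14;  a_6 = 24;  a_7 = 76.

76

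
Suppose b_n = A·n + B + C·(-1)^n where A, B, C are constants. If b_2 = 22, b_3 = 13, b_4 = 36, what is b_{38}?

At n = 2, 3, 4: 2A + B + C = 22; 3A + B - C = 13; 4A + B + C = 36.
Subtracting the first from the second: A - 2C = -9.
Subtracting the second from the third: A + 2C = 23.
Solving: C = 8, A = 7, then B = 0.
So b_n = 7·n + 0 + 8·(-1)^n; at n=38 this is 274.

274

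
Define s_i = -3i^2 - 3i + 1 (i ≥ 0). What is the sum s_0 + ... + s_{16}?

-4879

Over i = 0..16: Σi = 136, Σi² = 1496.
Total = (-3)·1496 + (-3)·136 + (1)·17 = -4879.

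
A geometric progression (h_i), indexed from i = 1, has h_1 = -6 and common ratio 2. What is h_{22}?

-12582912

h_i = (-6)·2^(i-1).
h_{22} = (-6)·2^21 = -12582912.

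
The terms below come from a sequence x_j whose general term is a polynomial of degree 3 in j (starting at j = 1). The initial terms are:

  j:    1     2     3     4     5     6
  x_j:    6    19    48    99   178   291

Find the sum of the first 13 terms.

9958

1st diffs: 13, 29, 51, 79, 113.
2nd diffs: 16, 22, 28, 34.
3rd diffs: 6, 6, 6 (constant).
Newton forward-difference form: x_j = 6 + 13·C(j-1,1) + 16·C(j-1,2) + 6·C(j-1,3).
Continuing: …, 444, 643, 894, 1203, …, x_{13} = 2538.
Summing j = 1..13 (13 terms) gives 9958.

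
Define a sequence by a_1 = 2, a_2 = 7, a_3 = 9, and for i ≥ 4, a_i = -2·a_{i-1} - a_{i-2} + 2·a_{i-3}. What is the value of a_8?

Compute successive terms:
a_4 = -21, a_5 = 47, a_6 = -55, a_7 = 21, a_8 = 107.

107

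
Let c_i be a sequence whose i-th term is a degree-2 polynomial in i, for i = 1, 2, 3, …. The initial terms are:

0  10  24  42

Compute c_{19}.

1st diffs: 10, 14, 18.
2nd diffs: 4, 4 (constant).
Newton forward-difference form: c_i = 10·C(i-1,1) + 4·C(i-1,2).
At i = 19: i-1 = 18, so c_{19} = 180 + 612 = 792.

792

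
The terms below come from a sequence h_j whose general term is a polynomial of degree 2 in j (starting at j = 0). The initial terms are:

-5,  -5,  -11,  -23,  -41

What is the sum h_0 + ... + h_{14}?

1st diffs: 0, -6, -12, -18.
2nd diffs: -6, -6, -6 (constant).
So h_j = -3j^2 + 3j - 5.
Continuing: …, -65, -95, -131, -173, …, h_{14} = -551.
Summing j = 0..14 (15 terms) gives -2805.

-2805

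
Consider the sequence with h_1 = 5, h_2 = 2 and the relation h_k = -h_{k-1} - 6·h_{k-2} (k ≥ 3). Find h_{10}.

Step forward from the initial values:
h_3 = -32;  h_4 = 20;  h_5 = 172;  h_6 = -292;  h_7 = -740;  h_8 = 2492;  h_9 = 1948;  h_{10} = -16900.

-16900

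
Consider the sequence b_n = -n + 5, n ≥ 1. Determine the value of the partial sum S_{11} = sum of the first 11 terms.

Over n = 1..11: Σn = 66.
Total = (-1)·66 + (5)·11 = -11.

-11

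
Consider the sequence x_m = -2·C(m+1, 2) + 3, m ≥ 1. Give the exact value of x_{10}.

-107

C(11, 2) = 55, so x_{10} = -107.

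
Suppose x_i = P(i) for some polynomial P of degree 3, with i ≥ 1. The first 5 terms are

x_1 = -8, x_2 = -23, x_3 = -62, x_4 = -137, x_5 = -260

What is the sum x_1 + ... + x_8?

-2668

1st diffs: -15, -39, -75, -123.
2nd diffs: -24, -36, -48.
3rd diffs: -12, -12 (constant).
So x_i = -2i^3 - i - 5.
Continuing: -443, -698, -1037.
Summing i = 1..8 (8 terms) gives -2668.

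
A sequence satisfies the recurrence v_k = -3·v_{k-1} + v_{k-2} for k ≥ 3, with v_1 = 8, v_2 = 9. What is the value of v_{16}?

Step forward from the initial values:
v_3 = -19  v_4 = 66  v_5 = -217  …  v_{13} = -3073672  v_{14} = 10151649  v_{15} = -33528619  v_{16} = 110737506.

110737506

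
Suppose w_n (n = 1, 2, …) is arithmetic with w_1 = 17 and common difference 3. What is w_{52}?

w_n = 17 + (n - 1)·3.
w_{52} = 17 + 51·3 = 170.

170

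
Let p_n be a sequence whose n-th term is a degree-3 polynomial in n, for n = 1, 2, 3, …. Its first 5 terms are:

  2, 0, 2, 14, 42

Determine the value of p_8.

1st diffs: -2, 2, 12, 28.
2nd diffs: 4, 10, 16.
3rd diffs: 6, 6 (constant).
So p_n = n^3 - 4n^2 + 3n + 2.
Evaluating at n = 8 gives p_8 = 282.

282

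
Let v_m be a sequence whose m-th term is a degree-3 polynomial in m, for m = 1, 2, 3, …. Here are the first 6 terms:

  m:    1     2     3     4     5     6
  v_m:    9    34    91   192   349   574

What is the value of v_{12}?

4024

1st diffs: 25, 57, 101, 157, 225.
2nd diffs: 32, 44, 56, 68.
3rd diffs: 12, 12, 12 (constant).
So v_m = 2m^3 + 4m^2 - m + 4.
Evaluating at m = 12 gives v_{12} = 4024.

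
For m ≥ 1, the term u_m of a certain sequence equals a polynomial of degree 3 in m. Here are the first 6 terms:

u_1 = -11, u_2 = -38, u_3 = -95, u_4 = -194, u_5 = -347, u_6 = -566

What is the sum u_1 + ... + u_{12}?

1st diffs: -27, -57, -99, -153, -219.
2nd diffs: -30, -42, -54, -66.
3rd diffs: -12, -12, -12 (constant).
Newton forward-difference form: u_m = -11 + (-27)·C(m-1,1) + (-30)·C(m-1,2) + (-12)·C(m-1,3).
Continuing: …, -863, -1250, -1739, -2342, …, u_{12} = -3938.
Summing m = 1..12 (12 terms) gives -14454.

-14454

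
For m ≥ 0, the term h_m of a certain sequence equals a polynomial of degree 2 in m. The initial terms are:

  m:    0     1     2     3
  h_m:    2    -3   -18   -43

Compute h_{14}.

1st diffs: -5, -15, -25.
2nd diffs: -10, -10 (constant).
Newton forward-difference form: h_m = 2 + (-5)·C(m,1) + (-10)·C(m,2).
At m = 14: m = 14, so h_{14} = 2 - 70 - 910 = -978.

-978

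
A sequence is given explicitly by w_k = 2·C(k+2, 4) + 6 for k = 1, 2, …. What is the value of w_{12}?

2008

C(14, 4) = 1001, so w_{12} = 2008.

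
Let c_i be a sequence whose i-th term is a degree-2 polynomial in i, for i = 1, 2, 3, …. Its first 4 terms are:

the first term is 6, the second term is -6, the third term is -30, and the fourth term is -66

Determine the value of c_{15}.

1st diffs: -12, -24, -36.
2nd diffs: -12, -12 (constant).
Newton forward-difference form: c_i = 6 + (-12)·C(i-1,1) + (-12)·C(i-1,2).
At i = 15: i-1 = 14, so c_{15} = 6 - 168 - 1092 = -1254.

-1254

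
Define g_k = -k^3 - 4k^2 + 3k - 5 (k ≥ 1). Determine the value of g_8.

-749

g_8 = -1·8^3 - 4·8^2 + 3·8 - 5 = -749.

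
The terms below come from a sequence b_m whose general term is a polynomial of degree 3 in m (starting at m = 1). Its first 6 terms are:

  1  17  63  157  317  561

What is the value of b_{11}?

1st diffs: 16, 46, 94, 160, 244.
2nd diffs: 30, 48, 66, 84.
3rd diffs: 18, 18, 18 (constant).
So b_m = 3m^3 - 3m^2 + 4m - 3.
Evaluating at m = 11 gives b_{11} = 3671.

3671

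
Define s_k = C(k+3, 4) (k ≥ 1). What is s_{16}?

C(19, 4) = 3876, so s_{16} = 3876.

3876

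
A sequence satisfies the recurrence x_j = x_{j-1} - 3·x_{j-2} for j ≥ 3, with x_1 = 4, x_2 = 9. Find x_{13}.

Step forward from the initial values:
x_3 = -3, x_4 = -30, x_5 = -21, …, x_{10} = -246, x_{11} = 1167, x_{12} = 1905, x_{13} = -1596.

-1596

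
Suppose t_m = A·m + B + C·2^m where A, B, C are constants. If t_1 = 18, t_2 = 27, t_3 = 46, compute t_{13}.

40956

Write the equations: A + B + 2C = 18; 2A + B + 4C = 27; 3A + B + 8C = 46.
Subtracting the first from the second: A + 2C = 9.
Subtracting the second from the third: A + 4C = 19.
Solving: C = 5, A = -1, then B = 9.
So t_m = -1·m + 9 + 5·2^m; at m=13 this is 40956.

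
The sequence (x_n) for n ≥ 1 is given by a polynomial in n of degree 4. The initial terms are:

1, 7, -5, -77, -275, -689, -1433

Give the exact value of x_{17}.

1st diffs: 6, -12, -72, -198, -414, -744.
2nd diffs: -18, -60, -126, -216, -330.
3rd diffs: -42, -66, -90, -114.
4th diffs: -24, -24, -24 (constant).
Newton forward-difference form: x_n = 1 + 6·C(n-1,1) + (-18)·C(n-1,2) + (-42)·C(n-1,3) + (-24)·C(n-1,4).
At n = 17: n-1 = 16, so x_{17} = 1 + 96 - 2160 - 23520 - 43680 = -69263.

-69263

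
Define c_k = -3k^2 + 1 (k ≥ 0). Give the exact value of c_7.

c_7 = -3·7^2 + 1 = -146.

-146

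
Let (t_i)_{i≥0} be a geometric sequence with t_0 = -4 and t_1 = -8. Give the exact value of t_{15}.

Common ratio r = 2.
t_i = (-4)·2^(i-0).
t_{15} = (-4)·2^15 = -131072.

-131072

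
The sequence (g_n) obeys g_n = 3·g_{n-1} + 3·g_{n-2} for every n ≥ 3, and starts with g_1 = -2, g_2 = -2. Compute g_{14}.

-26140482

Step forward from the initial values:
g_3 = -12;  g_4 = -42;  g_5 = -162;  …;  g_{11} = -479682;  g_{12} = -1818612;  g_{13} = -6894882;  g_{14} = -26140482.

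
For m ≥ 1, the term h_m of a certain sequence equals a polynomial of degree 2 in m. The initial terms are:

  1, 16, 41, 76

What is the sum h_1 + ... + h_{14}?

5019

1st diffs: 15, 25, 35.
2nd diffs: 10, 10 (constant).
Newton forward-difference form: h_m = 1 + 15·C(m-1,1) + 10·C(m-1,2).
Continuing: …, 121, 176, 241, 316, …, h_{14} = 976.
Summing m = 1..14 (14 terms) gives 5019.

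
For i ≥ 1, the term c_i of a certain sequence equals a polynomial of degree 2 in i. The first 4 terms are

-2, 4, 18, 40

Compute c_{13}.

1st diffs: 6, 14, 22.
2nd diffs: 8, 8 (constant).
Newton forward-difference form: c_i = -2 + 6·C(i-1,1) + 8·C(i-1,2).
At i = 13: i-1 = 12, so c_{13} = -2 + 72 + 528 = 598.

598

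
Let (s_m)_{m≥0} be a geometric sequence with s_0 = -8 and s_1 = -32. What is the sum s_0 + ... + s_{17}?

-183251937960

Common ratio r = 4.
s_m = (-8)·4^(m-0).
S = (-8)·(4^18 - 1)/(4 - 1) = (-8)·(68719476736 - 1)/(3) = -183251937960.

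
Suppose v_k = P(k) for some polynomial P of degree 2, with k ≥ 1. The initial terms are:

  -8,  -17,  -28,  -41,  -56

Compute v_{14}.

-281

1st diffs: -9, -11, -13, -15.
2nd diffs: -2, -2, -2 (constant).
Newton forward-difference form: v_k = -8 + (-9)·C(k-1,1) + (-2)·C(k-1,2).
At k = 14: k-1 = 13, so v_{14} = -8 - 117 - 156 = -281.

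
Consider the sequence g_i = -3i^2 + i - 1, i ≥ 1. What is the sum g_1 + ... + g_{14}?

-2954

Over i = 1..14: Σi = 105, Σi² = 1015.
Total = (-3)·1015 + (1)·105 + (-1)·14 = -2954.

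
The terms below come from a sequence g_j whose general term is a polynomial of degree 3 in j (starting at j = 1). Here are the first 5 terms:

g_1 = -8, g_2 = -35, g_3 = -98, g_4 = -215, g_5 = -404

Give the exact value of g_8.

-1583

1st diffs: -27, -63, -117, -189.
2nd diffs: -36, -54, -72.
3rd diffs: -18, -18 (constant).
Newton forward-difference form: g_j = -8 + (-27)·C(j-1,1) + (-36)·C(j-1,2) + (-18)·C(j-1,3).
At j = 8: j-1 = 7, so g_8 = -8 - 189 - 756 - 630 = -1583.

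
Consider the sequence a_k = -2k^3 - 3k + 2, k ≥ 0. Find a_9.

-1483

a_9 = -2·9^3 - 3·9 + 2 = -1483.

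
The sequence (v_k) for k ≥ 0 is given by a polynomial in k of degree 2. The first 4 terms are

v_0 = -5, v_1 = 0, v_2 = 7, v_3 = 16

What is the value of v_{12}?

187

1st diffs: 5, 7, 9.
2nd diffs: 2, 2 (constant).
Newton forward-difference form: v_k = -5 + 5·C(k,1) + 2·C(k,2).
At k = 12: k = 12, so v_{12} = -5 + 60 + 132 = 187.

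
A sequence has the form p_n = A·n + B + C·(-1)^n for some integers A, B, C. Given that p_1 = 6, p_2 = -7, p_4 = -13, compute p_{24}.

-73

Plug in n = 1, 2, 4: A + B - C = 6; 2A + B + C = -7; 4A + B + C = -13.
Subtracting the first from the second: A + 2C = -13.
Subtracting the second from the third: 2A = -6.
Solving: C = -5, A = -3, then B = 4.
Therefore p_{24} = -72 + 4 + (-5)·1 = -73.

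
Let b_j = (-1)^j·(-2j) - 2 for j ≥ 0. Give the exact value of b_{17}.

(-1)^17 = -1; -2j at j=17 is -34; so b_{17} = 32.

32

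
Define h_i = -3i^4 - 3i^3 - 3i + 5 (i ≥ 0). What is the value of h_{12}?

h_{12} = -3·12^4 - 3·12^3 - 3·12 + 5 = -67423.

-67423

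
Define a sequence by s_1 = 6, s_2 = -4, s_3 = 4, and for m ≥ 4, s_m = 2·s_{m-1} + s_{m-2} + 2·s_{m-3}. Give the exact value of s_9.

1532

Iterate the recurrence:
s_4 = 16  s_5 = 28  s_6 = 80  s_7 = 220  s_8 = 576  s_9 = 1532.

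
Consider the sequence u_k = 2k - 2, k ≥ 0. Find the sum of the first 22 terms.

418

Over k = 0..21: Σk = 231.
Total = (2)·231 + (-2)·22 = 418.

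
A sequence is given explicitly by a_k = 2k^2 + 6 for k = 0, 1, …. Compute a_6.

78

a_6 = 2·6^2 + 6 = 78.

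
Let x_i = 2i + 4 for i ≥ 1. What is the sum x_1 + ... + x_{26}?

806

Over i = 1..26: Σi = 351.
Total = (2)·351 + (4)·26 = 806.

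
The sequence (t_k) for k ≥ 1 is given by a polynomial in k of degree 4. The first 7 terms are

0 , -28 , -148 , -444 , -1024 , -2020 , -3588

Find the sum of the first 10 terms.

-35988

1st diffs: -28, -120, -296, -580, -996, -1568.
2nd diffs: -92, -176, -284, -416, -572.
3rd diffs: -84, -108, -132, -156.
4th diffs: -24, -24, -24 (constant).
So t_k = -k^4 - 4k^3 + 3k^2 + 6k - 4.
Continuing: -5908, -9184, -13644.
Summing k = 1..10 (10 terms) gives -35988.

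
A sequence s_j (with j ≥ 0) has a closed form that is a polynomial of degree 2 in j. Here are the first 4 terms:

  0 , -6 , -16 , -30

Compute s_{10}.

1st diffs: -6, -10, -14.
2nd diffs: -4, -4 (constant).
Newton forward-difference form: s_j = (-6)·C(j,1) + (-4)·C(j,2).
At j = 10: j = 10, so s_{10} = -60 - 180 = -240.

-240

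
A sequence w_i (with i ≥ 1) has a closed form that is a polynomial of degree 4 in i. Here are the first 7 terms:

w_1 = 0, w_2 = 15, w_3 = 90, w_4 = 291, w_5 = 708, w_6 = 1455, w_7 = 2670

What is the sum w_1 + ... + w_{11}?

1st diffs: 15, 75, 201, 417, 747, 1215.
2nd diffs: 60, 126, 216, 330, 468.
3rd diffs: 66, 90, 114, 138.
4th diffs: 24, 24, 24 (constant).
Newton forward-difference form: w_i = 15·C(i-1,1) + 60·C(i-1,2) + 66·C(i-1,3) + 24·C(i-1,4).
Continuing: 4515, 7176, 10863, 15810.
Summing i = 1..11 (11 terms) gives 43593.

43593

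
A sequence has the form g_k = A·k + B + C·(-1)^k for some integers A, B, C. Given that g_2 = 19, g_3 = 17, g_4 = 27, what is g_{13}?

57

At k = 2, 3, 4: 2A + B + C = 19; 3A + B - C = 17; 4A + B + C = 27.
Subtracting the first from the second: A - 2C = -2.
Subtracting the second from the third: A + 2C = 10.
Solving: C = 3, A = 4, then B = 8.
Therefore g_{13} = 52 + 8 + 3·(-1) = 57.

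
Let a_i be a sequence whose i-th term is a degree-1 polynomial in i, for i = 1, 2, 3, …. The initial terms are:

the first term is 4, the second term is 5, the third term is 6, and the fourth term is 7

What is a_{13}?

16

1st diffs: 1, 1, 1 (constant).
So a_i = i + 3.
Evaluating at i = 13 gives a_{13} = 16.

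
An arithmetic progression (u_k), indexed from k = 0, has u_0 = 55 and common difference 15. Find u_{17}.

310

u_k = 55 + (k - 0)·15.
u_{17} = 55 + 17·15 = 310.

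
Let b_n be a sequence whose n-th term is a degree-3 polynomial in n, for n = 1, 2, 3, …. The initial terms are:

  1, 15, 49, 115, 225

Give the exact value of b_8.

1st diffs: 14, 34, 66, 110.
2nd diffs: 20, 32, 44.
3rd diffs: 12, 12 (constant).
Newton forward-difference form: b_n = 1 + 14·C(n-1,1) + 20·C(n-1,2) + 12·C(n-1,3).
At n = 8: n-1 = 7, so b_8 = 1 + 98 + 420 + 420 = 939.

939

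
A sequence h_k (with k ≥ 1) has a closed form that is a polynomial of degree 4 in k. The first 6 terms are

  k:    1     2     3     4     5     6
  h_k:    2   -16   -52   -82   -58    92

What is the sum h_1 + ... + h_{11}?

1st diffs: -18, -36, -30, 24, 150.
2nd diffs: -18, 6, 54, 126.
3rd diffs: 24, 48, 72.
4th diffs: 24, 24 (constant).
Newton forward-difference form: h_k = 2 + (-18)·C(k-1,1) + (-18)·C(k-1,2) + 24·C(k-1,3) + 24·C(k-1,4).
Continuing: …, 464, 1178, 2378, 4232, …, h_{11} = 6932.
Summing k = 1..11 (11 terms) gives 15070.

15070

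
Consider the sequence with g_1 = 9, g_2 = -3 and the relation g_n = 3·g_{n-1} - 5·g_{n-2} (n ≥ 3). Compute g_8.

3453

Applying the relation repeatedly:
g_3 = -54, g_4 = -147, g_5 = -171, g_6 = 222, g_7 = 1521, g_8 = 3453.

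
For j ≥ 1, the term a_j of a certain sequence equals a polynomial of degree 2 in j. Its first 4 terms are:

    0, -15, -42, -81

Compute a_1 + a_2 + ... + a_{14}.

1st diffs: -15, -27, -39.
2nd diffs: -12, -12 (constant).
Newton forward-difference form: a_j = (-15)·C(j-1,1) + (-12)·C(j-1,2).
Continuing: …, -132, -195, -270, -357, …, a_{14} = -1131.
Summing j = 1..14 (14 terms) gives -5733.

-5733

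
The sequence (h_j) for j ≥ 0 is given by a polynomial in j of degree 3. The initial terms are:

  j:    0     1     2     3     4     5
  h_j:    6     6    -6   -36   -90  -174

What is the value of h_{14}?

1st diffs: 0, -12, -30, -54, -84.
2nd diffs: -12, -18, -24, -30.
3rd diffs: -6, -6, -6 (constant).
Newton forward-difference form: h_j = 6 + (-12)·C(j,2) + (-6)·C(j,3).
At j = 14: j = 14, so h_{14} = 6 - 1092 - 2184 = -3270.

-3270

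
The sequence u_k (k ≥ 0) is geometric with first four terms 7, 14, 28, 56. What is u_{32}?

Common ratio r = 2.
u_k = 7·2^(k-0).
u_{32} = 7·2^32 = 30064771072.

30064771072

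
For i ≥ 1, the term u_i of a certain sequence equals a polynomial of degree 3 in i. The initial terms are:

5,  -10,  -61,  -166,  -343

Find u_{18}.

-17386

1st diffs: -15, -51, -105, -177.
2nd diffs: -36, -54, -72.
3rd diffs: -18, -18 (constant).
Newton forward-difference form: u_i = 5 + (-15)·C(i-1,1) + (-36)·C(i-1,2) + (-18)·C(i-1,3).
At i = 18: i-1 = 17, so u_{18} = 5 - 255 - 4896 - 12240 = -17386.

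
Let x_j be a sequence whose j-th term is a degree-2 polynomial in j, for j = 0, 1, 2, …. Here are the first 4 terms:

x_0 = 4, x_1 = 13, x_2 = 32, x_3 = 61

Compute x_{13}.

1st diffs: 9, 19, 29.
2nd diffs: 10, 10 (constant).
Newton forward-difference form: x_j = 4 + 9·C(j,1) + 10·C(j,2).
At j = 13: j = 13, so x_{13} = 4 + 117 + 780 = 901.

901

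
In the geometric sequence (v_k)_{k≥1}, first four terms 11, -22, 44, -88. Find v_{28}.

Common ratio r = -2.
v_k = 11·(-2)^(k-1).
v_{28} = 11·(-2)^27 = -1476395008.

-1476395008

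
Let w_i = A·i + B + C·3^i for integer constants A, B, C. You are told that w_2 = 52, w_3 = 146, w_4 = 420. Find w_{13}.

7971666

At i = 2, 3, 4: 2A + B + 9C = 52; 3A + B + 27C = 146; 4A + B + 81C = 420.
Subtracting the first from the second: A + 18C = 94.
Subtracting the second from the third: A + 54C = 274.
Solving: C = 5, A = 4, then B = -1.
Therefore w_{13} = 52 + (-1) + 5·1594323 = 7971666.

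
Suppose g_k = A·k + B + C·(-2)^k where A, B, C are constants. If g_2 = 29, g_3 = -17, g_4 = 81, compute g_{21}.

At k = 2, 3, 4: 2A + B + 4C = 29; 3A + B - 8C = -17; 4A + B + 16C = 81.
Subtracting the first from the second: A - 12C = -46.
Subtracting the second from the third: A + 24C = 98.
Solving: C = 4, A = 2, then B = 9.
Hence g_{21} = 2·21 + 9 + 4·(-2097152) = -8388557.

-8388557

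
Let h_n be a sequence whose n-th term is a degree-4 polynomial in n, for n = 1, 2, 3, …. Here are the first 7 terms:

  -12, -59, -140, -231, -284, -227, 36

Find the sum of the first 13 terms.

1st diffs: -47, -81, -91, -53, 57, 263.
2nd diffs: -34, -10, 38, 110, 206.
3rd diffs: 24, 48, 72, 96.
4th diffs: 24, 24, 24 (constant).
Newton forward-difference form: h_n = -12 + (-47)·C(n-1,1) + (-34)·C(n-1,2) + 24·C(n-1,3) + 24·C(n-1,4).
Continuing: …, 625, 1684, 3381, 5908, …, h_{13} = 14340.
Summing n = 1..13 (13 terms) gives 34502.

34502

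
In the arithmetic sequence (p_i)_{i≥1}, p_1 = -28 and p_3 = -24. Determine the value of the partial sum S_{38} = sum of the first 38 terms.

342

Common difference d = (-24 - (-28)) / (3 - 1) = 2.
p_i = -28 + (i - 1)·2.
p_{38} = 46; S = 38·(-28 + 46)/2 = 342.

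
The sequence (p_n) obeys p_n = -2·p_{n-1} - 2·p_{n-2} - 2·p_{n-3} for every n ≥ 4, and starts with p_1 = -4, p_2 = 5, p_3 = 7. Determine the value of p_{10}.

Step forward from the initial values:
p_4 = -16  p_5 = 8  p_6 = 2  p_7 = 12  p_8 = -44  p_9 = 60  p_{10} = -56.

-56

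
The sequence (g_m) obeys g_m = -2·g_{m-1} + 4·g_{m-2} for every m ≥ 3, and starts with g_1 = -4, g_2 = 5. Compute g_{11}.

-280064

Applying the relation repeatedly:
g_3 = -26  g_4 = 72  g_5 = -248  g_6 = 784  g_7 = -2560  g_8 = 8256  g_9 = -26752  g_{10} = 86528  g_{11} = -280064.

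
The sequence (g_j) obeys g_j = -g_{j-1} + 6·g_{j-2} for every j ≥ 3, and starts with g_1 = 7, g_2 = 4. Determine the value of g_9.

14402

Iterate the recurrence:
g_3 = 38; g_4 = -14; g_5 = 242; g_6 = -326; g_7 = 1778; g_8 = -3734; g_9 = 14402.
(Characteristic roots are 2 and -3.)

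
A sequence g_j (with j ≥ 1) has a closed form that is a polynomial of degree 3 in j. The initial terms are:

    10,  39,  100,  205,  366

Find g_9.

1810

1st diffs: 29, 61, 105, 161.
2nd diffs: 32, 44, 56.
3rd diffs: 12, 12 (constant).
So g_j = 2j^3 + 4j^2 + 3j + 1.
Evaluating at j = 9 gives g_9 = 1810.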